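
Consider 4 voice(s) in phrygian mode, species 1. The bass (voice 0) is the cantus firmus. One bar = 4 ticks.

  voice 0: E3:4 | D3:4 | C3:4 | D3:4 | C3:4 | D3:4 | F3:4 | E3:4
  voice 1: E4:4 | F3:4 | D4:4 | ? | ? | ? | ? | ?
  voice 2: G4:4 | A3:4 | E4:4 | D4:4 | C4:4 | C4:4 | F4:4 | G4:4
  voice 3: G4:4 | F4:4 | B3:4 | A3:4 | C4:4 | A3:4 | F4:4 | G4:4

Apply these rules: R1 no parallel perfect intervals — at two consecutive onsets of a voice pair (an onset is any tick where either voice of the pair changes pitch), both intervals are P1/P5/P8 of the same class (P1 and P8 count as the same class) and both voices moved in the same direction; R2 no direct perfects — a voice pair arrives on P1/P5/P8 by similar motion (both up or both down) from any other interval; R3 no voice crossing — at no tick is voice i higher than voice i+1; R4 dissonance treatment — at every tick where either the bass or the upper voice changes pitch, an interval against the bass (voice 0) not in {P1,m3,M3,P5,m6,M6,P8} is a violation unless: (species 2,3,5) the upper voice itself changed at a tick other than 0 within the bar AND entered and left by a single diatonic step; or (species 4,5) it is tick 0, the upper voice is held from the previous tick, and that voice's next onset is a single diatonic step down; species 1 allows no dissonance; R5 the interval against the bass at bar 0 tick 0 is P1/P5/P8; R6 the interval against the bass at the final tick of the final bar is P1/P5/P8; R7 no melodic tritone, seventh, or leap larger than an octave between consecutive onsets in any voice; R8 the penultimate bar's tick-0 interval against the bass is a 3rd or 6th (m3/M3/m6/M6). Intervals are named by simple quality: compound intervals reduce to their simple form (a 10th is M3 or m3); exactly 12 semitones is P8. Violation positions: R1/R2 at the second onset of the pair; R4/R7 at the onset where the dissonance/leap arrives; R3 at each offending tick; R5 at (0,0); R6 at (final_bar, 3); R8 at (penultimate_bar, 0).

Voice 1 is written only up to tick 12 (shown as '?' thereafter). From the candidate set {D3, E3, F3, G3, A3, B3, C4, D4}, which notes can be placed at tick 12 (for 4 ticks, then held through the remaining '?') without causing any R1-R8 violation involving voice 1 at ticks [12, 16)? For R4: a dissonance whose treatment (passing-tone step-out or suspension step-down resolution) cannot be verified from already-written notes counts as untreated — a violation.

D3: violates R2
E3: violates R4,R7
F3: legal
G3: violates R2,R4
A3: violates R2
B3: legal
C4: violates R4
D4: legal

{B3, D4, F3}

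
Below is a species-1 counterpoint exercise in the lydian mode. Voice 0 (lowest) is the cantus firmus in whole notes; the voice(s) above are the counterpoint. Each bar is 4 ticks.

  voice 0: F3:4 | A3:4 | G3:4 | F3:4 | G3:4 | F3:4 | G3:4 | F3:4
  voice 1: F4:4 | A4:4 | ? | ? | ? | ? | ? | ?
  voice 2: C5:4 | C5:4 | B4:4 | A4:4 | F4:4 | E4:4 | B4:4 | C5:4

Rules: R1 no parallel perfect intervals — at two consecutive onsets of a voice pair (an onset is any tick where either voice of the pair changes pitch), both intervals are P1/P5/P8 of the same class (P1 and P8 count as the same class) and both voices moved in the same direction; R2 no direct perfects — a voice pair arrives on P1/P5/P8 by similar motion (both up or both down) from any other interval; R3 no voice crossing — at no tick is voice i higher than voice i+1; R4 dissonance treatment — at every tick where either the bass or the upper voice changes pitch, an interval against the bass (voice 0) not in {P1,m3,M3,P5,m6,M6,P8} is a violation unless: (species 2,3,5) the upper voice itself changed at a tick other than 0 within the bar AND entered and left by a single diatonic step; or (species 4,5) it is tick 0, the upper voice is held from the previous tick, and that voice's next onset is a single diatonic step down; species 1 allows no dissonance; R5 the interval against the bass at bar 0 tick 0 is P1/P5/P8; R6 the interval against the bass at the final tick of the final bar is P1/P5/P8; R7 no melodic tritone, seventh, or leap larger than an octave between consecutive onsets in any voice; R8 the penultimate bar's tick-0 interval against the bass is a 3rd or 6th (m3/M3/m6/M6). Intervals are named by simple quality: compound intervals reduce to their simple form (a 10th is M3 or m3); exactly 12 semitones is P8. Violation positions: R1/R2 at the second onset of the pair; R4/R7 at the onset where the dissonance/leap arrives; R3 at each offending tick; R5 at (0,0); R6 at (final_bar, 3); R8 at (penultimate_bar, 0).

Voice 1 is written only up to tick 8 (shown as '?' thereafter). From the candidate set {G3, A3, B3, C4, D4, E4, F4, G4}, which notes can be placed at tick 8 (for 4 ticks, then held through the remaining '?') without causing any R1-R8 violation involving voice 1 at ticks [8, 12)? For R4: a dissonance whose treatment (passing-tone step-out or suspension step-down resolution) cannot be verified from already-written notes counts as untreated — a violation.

{}

G3: violates R1,R7
A3: violates R4
B3: violates R2,R7
C4: violates R4
D4: violates R2
E4: violates R2
F4: violates R4
G4: violates R1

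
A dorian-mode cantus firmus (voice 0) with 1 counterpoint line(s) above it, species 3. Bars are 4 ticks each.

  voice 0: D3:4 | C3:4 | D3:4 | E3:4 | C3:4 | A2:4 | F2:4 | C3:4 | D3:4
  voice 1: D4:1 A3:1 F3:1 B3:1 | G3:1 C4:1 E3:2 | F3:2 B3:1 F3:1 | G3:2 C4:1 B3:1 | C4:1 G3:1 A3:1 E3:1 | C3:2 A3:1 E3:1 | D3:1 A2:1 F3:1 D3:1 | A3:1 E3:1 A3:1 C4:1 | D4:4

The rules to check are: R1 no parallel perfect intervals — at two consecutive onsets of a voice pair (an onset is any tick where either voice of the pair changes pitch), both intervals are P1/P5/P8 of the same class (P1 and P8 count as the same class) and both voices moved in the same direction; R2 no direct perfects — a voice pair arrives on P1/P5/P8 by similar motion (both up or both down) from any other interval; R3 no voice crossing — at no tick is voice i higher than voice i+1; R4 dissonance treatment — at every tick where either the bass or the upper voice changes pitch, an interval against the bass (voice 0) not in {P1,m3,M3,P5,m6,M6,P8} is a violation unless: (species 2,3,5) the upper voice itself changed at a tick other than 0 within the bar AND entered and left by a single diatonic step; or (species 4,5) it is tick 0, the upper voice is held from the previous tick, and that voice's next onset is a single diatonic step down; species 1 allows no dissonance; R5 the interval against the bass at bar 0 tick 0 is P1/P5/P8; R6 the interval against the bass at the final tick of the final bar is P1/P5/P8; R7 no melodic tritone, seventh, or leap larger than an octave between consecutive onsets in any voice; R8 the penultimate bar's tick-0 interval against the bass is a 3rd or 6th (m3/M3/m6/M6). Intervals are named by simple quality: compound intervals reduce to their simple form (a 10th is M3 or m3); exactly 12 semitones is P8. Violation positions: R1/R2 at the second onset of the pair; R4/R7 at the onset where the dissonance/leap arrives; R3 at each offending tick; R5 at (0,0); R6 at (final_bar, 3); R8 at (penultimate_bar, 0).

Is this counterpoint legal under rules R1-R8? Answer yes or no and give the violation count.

No (5 violations)

bar 0: v0=D3 v1=D4 (P8)
bar 1: v0=C3 v1=G3 (P5)
bar 2: v0=D3 v1=F3 (m3)
bar 3: v0=E3 v1=G3 (m3)
bar 4: v0=C3 v1=C4 (P8)
bar 5: v0=A2 v1=C3 (m3)
bar 6: v0=F2 v1=D3 (M6)
bar 7: v0=C3 v1=A3 (M6)
bar 8: v0=D3 v1=D4 (P8)
  R7 @ bar0.3: F3->B3 leap 6st
  R2 @ bar1.0: D3/B3 M6 -> C3/G3 P5 similar
  R7 @ bar2.2: F3->B3 leap 6st
  R7 @ bar2.3: B3->F3 leap 6st
  R1 @ bar8.0: C3/C4 P8 -> D3/D4 P8 similar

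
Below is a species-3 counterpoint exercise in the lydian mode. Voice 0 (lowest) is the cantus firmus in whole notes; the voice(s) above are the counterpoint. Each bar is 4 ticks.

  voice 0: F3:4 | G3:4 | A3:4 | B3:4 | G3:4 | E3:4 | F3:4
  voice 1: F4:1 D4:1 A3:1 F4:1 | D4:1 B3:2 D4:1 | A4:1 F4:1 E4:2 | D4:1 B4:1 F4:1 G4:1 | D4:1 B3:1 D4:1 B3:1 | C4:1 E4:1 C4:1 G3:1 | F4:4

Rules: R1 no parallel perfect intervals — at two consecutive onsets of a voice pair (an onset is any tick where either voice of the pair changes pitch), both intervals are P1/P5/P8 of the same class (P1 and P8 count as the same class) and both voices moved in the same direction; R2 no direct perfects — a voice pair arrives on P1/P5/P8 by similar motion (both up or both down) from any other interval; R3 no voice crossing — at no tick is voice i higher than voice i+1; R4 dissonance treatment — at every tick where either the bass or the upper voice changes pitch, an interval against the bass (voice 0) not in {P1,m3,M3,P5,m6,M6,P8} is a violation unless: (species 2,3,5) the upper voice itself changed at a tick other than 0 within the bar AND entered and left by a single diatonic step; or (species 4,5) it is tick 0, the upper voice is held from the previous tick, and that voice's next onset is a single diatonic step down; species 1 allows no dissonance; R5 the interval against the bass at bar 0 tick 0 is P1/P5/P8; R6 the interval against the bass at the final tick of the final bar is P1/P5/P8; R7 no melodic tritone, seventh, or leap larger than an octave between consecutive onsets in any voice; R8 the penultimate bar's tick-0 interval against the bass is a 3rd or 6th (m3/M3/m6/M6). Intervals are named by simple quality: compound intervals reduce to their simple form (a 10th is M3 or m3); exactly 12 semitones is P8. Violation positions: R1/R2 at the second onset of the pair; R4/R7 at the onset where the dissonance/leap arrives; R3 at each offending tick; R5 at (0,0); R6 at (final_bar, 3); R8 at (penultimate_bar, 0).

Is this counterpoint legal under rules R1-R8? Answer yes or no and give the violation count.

No (6 violations)

bar 0: v0=F3 v1=F4 (P8)
bar 1: v0=G3 v1=D4 (P5)
bar 2: v0=A3 v1=A4 (P8)
bar 3: v0=B3 v1=D4 (m3)
bar 4: v0=G3 v1=D4 (P5)
bar 5: v0=E3 v1=C4 (m6)
bar 6: v0=F3 v1=F4 (P8)
  R2 @ bar2.0: G3/D4 P5 -> A3/A4 P8 similar
  R4 @ bar3.2: B3/F4 TT untreated
  R7 @ bar3.2: B4->F4 leap 6st
  R2 @ bar4.0: B3/G4 m6 -> G3/D4 P5 similar
  R2 @ bar6.0: E3/G3 m3 -> F3/F4 P8 similar
  R7 @ bar6.0: G3->F4 leap 10st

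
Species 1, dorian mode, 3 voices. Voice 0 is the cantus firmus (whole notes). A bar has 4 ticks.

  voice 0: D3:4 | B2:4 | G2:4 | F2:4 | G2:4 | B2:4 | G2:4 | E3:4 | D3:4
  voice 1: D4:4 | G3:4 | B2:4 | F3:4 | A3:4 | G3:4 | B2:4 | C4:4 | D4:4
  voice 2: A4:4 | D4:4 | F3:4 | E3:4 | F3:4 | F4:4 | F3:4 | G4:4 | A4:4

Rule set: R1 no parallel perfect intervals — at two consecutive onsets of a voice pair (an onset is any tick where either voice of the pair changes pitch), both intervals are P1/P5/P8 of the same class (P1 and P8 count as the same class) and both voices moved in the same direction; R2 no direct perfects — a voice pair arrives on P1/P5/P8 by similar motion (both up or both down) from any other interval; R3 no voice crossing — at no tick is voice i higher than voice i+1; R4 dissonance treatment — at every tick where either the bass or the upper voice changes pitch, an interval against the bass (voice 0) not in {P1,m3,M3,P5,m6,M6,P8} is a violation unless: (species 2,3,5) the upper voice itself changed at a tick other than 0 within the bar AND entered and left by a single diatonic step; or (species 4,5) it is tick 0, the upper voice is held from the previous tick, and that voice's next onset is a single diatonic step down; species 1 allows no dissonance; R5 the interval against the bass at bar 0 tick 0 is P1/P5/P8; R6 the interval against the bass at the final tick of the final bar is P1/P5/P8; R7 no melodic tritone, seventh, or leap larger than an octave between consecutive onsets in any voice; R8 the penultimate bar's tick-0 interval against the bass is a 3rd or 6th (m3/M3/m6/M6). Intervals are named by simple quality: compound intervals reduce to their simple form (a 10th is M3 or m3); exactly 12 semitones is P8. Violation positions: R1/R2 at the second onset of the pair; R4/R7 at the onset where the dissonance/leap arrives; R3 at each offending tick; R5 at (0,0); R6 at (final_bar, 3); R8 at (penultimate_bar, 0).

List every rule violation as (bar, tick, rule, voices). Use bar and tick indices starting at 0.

(1, 0, R1, (1, 2))
(2, 0, R4, (0, 2))
(3, 0, R3, (1, 2))
(3, 0, R4, (0, 2))
(3, 0, R7, (1,))
(3, 1, R3, (1, 2))
(3, 2, R3, (1, 2))
(3, 3, R3, (1, 2))
(4, 0, R3, (1, 2))
(4, 0, R4, (0, 1))
(4, 0, R4, (0, 2))
(4, 1, R3, (1, 2))
(4, 2, R3, (1, 2))
(4, 3, R3, (1, 2))
(5, 0, R4, (0, 2))
(6, 0, R4, (0, 2))
(7, 0, R2, (1, 2))
(7, 0, R7, (1,))
(7, 0, R7, (2,))
(8, 0, R1, (1, 2))

bar 0: v0=D3 v1=D4 v2=A4 downbeat P5
bar 1: v0=B2 v1=G3 v2=D4 downbeat m3
bar 2: v0=G2 v1=B2 v2=F3 downbeat m7
bar 3: v0=F2 v1=F3 v2=E3 downbeat M7
bar 4: v0=G2 v1=A3 v2=F3 downbeat m7
bar 5: v0=B2 v1=G3 v2=F4 downbeat TT
bar 6: v0=G2 v1=B2 v2=F3 downbeat m7
bar 7: v0=E3 v1=C4 v2=G4 downbeat m3
bar 8: v0=D3 v1=D4 v2=A4 downbeat P5
  -> R1 @ bar 1 tick 0 v(1, 2): D4/A4 P5 -> G3/D4 P5 similar
  -> R4 @ bar 2 tick 0 v(0, 2): G2/F3 m7 untreated
  -> R3 @ bar 3 tick 0 v(1, 2): F3 above E3
  -> R4 @ bar 3 tick 0 v(0, 2): F2/E3 M7 untreated
  -> R7 @ bar 3 tick 0 v(1,): B2->F3 leap 6st
  -> R3 @ bar 3 tick 1 v(1, 2): F3 above E3
  -> R3 @ bar 3 tick 2 v(1, 2): F3 above E3
  -> R3 @ bar 3 tick 3 v(1, 2): F3 above E3
  -> R3 @ bar 4 tick 0 v(1, 2): A3 above F3
  -> R4 @ bar 4 tick 0 v(0, 1): G2/A3 M2 untreated
  -> R4 @ bar 4 tick 0 v(0, 2): G2/F3 m7 untreated
  -> R3 @ bar 4 tick 1 v(1, 2): A3 above F3
  -> R3 @ bar 4 tick 2 v(1, 2): A3 above F3
  -> R3 @ bar 4 tick 3 v(1, 2): A3 above F3
  -> R4 @ bar 5 tick 0 v(0, 2): B2/F4 TT untreated
  -> R4 @ bar 6 tick 0 v(0, 2): G2/F3 m7 untreated
  -> R2 @ bar 7 tick 0 v(1, 2): B2/F3 TT -> C4/G4 P5 similar
  -> R7 @ bar 7 tick 0 v(1,): B2->C4 leap 13st
  -> R7 @ bar 7 tick 0 v(2,): F3->G4 leap 14st
  -> R1 @ bar 8 tick 0 v(1, 2): C4/G4 P5 -> D4/A4 P5 similar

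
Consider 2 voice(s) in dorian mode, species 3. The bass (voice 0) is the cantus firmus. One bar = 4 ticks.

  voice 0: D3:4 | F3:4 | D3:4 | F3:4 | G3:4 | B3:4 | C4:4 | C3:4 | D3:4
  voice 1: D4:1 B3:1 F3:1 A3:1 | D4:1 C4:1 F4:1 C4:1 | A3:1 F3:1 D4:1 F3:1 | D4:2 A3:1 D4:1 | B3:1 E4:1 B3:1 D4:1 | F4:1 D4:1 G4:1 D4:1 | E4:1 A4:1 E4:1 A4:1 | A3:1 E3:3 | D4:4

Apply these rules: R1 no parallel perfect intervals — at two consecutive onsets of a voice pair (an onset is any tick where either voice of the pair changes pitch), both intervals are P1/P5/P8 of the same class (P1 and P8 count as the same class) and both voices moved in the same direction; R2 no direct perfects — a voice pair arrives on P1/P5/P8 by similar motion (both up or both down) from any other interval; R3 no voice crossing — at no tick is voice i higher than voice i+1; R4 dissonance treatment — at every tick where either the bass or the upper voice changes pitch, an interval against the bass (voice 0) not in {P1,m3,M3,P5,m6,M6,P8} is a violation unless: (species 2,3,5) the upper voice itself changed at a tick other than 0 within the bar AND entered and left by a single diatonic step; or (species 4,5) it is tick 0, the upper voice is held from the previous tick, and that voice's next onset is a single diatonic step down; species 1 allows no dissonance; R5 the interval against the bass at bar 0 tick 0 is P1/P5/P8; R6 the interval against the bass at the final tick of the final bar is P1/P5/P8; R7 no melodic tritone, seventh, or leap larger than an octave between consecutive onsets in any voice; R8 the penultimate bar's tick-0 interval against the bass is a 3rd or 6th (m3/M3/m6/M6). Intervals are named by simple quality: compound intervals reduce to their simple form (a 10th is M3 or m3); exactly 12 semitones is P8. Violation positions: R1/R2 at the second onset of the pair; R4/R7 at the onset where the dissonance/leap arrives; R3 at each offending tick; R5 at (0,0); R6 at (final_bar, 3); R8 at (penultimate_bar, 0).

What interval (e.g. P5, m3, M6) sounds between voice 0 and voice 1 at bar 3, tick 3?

voice 0=F3 voice 1=D4 -> M6

M6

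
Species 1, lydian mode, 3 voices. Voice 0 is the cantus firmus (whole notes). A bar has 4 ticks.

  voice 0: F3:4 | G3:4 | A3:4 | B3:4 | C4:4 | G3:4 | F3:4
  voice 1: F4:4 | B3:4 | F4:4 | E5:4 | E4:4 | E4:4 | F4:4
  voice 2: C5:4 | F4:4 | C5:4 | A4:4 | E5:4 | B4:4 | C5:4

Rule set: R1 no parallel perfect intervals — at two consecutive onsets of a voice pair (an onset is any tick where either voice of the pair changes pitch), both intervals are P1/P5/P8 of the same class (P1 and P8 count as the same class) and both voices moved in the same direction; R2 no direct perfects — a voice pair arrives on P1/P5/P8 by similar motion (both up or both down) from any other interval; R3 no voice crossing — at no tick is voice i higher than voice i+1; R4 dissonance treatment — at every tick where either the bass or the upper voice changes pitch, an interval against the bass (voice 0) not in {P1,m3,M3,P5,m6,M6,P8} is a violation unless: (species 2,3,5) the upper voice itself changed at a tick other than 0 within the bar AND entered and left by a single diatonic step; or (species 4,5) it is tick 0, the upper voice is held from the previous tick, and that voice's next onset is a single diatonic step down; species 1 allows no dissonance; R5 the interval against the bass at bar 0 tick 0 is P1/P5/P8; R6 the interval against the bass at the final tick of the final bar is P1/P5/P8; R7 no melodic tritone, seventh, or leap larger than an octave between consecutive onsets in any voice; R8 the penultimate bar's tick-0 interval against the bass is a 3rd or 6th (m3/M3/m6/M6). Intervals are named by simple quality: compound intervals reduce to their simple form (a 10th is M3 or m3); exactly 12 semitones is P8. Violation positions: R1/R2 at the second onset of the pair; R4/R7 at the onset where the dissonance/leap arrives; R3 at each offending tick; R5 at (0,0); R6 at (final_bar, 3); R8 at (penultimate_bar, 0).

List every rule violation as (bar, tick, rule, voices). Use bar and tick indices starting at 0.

(1, 0, R4, (0, 2))
(1, 0, R7, (1,))
(2, 0, R2, (1, 2))
(2, 0, R7, (1,))
(3, 0, R3, (1, 2))
(3, 0, R4, (0, 1))
(3, 0, R4, (0, 2))
(3, 0, R7, (1,))
(3, 1, R3, (1, 2))
(3, 2, R3, (1, 2))
(3, 3, R3, (1, 2))
(6, 0, R1, (1, 2))

bar 0: v0=F3 v1=F4 v2=C5 downbeat P5
bar 1: v0=G3 v1=B3 v2=F4 downbeat m7
bar 2: v0=A3 v1=F4 v2=C5 downbeat m3
bar 3: v0=B3 v1=E5 v2=A4 downbeat m7
bar 4: v0=C4 v1=E4 v2=E5 downbeat M3
bar 5: v0=G3 v1=E4 v2=B4 downbeat M3
bar 6: v0=F3 v1=F4 v2=C5 downbeat P5
  -> R4 @ bar 1 tick 0 v(0, 2): G3/F4 m7 untreated
  -> R7 @ bar 1 tick 0 v(1,): F4->B3 leap 6st
  -> R2 @ bar 2 tick 0 v(1, 2): B3/F4 TT -> F4/C5 P5 similar
  -> R7 @ bar 2 tick 0 v(1,): B3->F4 leap 6st
  -> R3 @ bar 3 tick 0 v(1, 2): E5 above A4
  -> R4 @ bar 3 tick 0 v(0, 1): B3/E5 P4 untreated
  -> R4 @ bar 3 tick 0 v(0, 2): B3/A4 m7 untreated
  -> R7 @ bar 3 tick 0 v(1,): F4->E5 leap 11st
  -> R3 @ bar 3 tick 1 v(1, 2): E5 above A4
  -> R3 @ bar 3 tick 2 v(1, 2): E5 above A4
  -> R3 @ bar 3 tick 3 v(1, 2): E5 above A4
  -> R1 @ bar 6 tick 0 v(1, 2): E4/B4 P5 -> F4/C5 P5 similar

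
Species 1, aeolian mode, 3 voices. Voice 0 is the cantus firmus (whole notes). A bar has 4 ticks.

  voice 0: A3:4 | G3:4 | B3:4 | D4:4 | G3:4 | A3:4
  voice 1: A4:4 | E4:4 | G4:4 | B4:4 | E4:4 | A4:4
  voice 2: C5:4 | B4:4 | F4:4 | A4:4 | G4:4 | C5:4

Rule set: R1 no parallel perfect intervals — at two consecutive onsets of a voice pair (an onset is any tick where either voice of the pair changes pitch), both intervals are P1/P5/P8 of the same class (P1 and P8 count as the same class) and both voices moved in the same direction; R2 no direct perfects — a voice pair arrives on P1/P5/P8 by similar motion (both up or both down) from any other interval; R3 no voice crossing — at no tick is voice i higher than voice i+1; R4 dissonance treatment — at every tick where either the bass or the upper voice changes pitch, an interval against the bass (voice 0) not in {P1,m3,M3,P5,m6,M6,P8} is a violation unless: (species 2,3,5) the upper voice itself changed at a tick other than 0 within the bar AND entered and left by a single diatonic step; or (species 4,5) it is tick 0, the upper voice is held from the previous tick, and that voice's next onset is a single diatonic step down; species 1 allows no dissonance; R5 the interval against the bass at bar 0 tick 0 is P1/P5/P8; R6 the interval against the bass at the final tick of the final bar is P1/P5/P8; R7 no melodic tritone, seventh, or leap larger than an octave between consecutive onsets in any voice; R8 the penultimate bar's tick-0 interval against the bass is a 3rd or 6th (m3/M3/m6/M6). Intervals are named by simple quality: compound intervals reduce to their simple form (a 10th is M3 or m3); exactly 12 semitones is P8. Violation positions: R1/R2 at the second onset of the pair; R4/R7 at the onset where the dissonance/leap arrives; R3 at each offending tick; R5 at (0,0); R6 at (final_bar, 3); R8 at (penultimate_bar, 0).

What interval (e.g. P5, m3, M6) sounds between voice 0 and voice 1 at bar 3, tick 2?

M6

voice 0=D4 voice 1=B4 -> M6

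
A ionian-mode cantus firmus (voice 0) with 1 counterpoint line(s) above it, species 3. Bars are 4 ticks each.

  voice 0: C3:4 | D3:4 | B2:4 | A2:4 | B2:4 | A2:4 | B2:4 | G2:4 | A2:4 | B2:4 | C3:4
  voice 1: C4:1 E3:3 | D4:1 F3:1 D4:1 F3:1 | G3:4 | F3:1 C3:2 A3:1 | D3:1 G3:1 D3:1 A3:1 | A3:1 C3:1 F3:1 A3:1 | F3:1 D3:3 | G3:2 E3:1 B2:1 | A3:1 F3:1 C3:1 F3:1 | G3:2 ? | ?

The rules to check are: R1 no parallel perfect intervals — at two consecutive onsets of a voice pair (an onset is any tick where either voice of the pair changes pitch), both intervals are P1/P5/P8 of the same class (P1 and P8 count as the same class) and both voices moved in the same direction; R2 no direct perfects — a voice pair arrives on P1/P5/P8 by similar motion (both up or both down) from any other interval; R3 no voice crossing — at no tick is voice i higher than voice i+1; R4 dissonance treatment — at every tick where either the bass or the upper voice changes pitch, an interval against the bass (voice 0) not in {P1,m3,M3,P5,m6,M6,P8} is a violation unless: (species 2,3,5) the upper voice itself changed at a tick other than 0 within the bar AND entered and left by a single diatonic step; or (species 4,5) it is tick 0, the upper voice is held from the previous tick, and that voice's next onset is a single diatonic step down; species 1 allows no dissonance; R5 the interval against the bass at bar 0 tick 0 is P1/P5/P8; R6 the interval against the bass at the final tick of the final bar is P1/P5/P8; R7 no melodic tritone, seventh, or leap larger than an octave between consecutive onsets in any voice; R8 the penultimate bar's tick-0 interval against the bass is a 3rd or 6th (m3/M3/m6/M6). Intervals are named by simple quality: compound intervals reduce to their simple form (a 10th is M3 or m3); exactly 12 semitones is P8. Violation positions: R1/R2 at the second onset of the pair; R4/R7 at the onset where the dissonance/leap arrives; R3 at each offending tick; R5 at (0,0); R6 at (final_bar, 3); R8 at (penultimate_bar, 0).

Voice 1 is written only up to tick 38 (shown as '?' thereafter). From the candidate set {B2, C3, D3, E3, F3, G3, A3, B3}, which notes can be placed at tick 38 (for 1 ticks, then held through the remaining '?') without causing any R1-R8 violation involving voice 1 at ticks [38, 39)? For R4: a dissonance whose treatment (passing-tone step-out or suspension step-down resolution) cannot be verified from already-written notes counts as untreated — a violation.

B2: legal
C3: violates R4
D3: legal
E3: violates R4
F3: violates R4
G3: legal
A3: violates R4
B3: legal

{B2, B3, D3, G3}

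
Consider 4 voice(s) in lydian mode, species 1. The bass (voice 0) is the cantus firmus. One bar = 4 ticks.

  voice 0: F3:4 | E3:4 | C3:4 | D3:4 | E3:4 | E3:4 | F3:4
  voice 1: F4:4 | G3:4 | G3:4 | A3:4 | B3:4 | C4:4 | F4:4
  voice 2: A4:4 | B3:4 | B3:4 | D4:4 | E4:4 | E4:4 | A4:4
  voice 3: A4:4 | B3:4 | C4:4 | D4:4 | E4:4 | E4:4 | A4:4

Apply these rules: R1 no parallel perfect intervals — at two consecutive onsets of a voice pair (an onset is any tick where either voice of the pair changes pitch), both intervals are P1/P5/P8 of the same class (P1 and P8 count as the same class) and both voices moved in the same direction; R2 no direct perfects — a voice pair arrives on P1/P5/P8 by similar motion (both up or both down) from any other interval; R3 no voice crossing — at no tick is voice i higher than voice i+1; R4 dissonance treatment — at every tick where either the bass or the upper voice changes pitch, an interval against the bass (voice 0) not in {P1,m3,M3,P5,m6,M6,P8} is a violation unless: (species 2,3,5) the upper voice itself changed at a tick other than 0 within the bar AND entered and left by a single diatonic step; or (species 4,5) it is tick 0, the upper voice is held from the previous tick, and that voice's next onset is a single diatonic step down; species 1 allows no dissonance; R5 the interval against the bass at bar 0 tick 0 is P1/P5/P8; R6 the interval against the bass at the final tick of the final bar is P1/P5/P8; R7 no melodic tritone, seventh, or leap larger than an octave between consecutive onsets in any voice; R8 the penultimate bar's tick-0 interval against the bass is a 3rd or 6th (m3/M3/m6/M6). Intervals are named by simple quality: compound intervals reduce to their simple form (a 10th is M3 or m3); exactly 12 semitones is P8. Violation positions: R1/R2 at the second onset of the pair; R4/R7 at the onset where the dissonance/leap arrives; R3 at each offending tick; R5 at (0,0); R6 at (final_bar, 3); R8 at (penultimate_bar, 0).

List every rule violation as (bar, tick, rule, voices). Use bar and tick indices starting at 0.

bar 0: v0=F3 v1=F4 v2=A4 v3=A4 downbeat M3
bar 1: v0=E3 v1=G3 v2=B3 v3=B3 downbeat P5
bar 2: v0=C3 v1=G3 v2=B3 v3=C4 downbeat P8
bar 3: v0=D3 v1=A3 v2=D4 v3=D4 downbeat P8
bar 4: v0=E3 v1=B3 v2=E4 v3=E4 downbeat P8
bar 5: v0=E3 v1=C4 v2=E4 v3=E4 downbeat P8
bar 6: v0=F3 v1=F4 v2=A4 v3=A4 downbeat M3
  -> R5 @ bar 0 tick 0 v(0, 2): opens on M3
  -> R5 @ bar 0 tick 0 v(0, 3): opens on M3
  -> R1 @ bar 1 tick 0 v(2, 3): A4/A4 P1 -> B3/B3 P1 similar
  -> R2 @ bar 1 tick 0 v(0, 2): F3/A4 M3 -> E3/B3 P5 similar
  -> R2 @ bar 1 tick 0 v(0, 3): F3/A4 M3 -> E3/B3 P5 similar
  -> R7 @ bar 1 tick 0 v(1,): F4->G3 leap 10st
  -> R7 @ bar 1 tick 0 v(2,): A4->B3 leap 10st
  -> R7 @ bar 1 tick 0 v(3,): A4->B3 leap 10st
  -> R4 @ bar 2 tick 0 v(0, 2): C3/B3 M7 untreated
  -> R1 @ bar 3 tick 0 v(0, 1): C3/G3 P5 -> D3/A3 P5 similar
  -> R1 @ bar 3 tick 0 v(0, 3): C3/C4 P8 -> D3/D4 P8 similar
  -> R2 @ bar 3 tick 0 v(0, 2): C3/B3 M7 -> D3/D4 P8 similar
  -> R2 @ bar 3 tick 0 v(2, 3): B3/C4 m2 -> D4/D4 P1 similar
  -> R1 @ bar 4 tick 0 v(0, 1): D3/A3 P5 -> E3/B3 P5 similar
  -> R1 @ bar 4 tick 0 v(0, 2): D3/D4 P8 -> E3/E4 P8 similar
  -> R1 @ bar 4 tick 0 v(0, 3): D3/D4 P8 -> E3/E4 P8 similar
  -> R1 @ bar 4 tick 0 v(2, 3): D4/D4 P1 -> E4/E4 P1 similar
  -> R8 @ bar 5 tick 0 v(0, 2): penult P8 not 3rd/6th
  -> R8 @ bar 5 tick 0 v(0, 3): penult P8 not 3rd/6th
  -> R1 @ bar 6 tick 0 v(2, 3): E4/E4 P1 -> A4/A4 P1 similar
  -> R2 @ bar 6 tick 0 v(0, 1): E3/C4 m6 -> F3/F4 P8 similar
  -> R6 @ bar 6 tick 3 v(0, 2): closes on M3
  -> R6 @ bar 6 tick 3 v(0, 3): closes on M3

(0, 0, R5, (0, 2))
(0, 0, R5, (0, 3))
(1, 0, R1, (2, 3))
(1, 0, R2, (0, 2))
(1, 0, R2, (0, 3))
(1, 0, R7, (1,))
(1, 0, R7, (2,))
(1, 0, R7, (3,))
(2, 0, R4, (0, 2))
(3, 0, R1, (0, 1))
(3, 0, R1, (0, 3))
(3, 0, R2, (0, 2))
(3, 0, R2, (2, 3))
(4, 0, R1, (0, 1))
(4, 0, R1, (0, 2))
(4, 0, R1, (0, 3))
(4, 0, R1, (2, 3))
(5, 0, R8, (0, 2))
(5, 0, R8, (0, 3))
(6, 0, R1, (2, 3))
(6, 0, R2, (0, 1))
(6, 3, R6, (0, 2))
(6, 3, R6, (0, 3))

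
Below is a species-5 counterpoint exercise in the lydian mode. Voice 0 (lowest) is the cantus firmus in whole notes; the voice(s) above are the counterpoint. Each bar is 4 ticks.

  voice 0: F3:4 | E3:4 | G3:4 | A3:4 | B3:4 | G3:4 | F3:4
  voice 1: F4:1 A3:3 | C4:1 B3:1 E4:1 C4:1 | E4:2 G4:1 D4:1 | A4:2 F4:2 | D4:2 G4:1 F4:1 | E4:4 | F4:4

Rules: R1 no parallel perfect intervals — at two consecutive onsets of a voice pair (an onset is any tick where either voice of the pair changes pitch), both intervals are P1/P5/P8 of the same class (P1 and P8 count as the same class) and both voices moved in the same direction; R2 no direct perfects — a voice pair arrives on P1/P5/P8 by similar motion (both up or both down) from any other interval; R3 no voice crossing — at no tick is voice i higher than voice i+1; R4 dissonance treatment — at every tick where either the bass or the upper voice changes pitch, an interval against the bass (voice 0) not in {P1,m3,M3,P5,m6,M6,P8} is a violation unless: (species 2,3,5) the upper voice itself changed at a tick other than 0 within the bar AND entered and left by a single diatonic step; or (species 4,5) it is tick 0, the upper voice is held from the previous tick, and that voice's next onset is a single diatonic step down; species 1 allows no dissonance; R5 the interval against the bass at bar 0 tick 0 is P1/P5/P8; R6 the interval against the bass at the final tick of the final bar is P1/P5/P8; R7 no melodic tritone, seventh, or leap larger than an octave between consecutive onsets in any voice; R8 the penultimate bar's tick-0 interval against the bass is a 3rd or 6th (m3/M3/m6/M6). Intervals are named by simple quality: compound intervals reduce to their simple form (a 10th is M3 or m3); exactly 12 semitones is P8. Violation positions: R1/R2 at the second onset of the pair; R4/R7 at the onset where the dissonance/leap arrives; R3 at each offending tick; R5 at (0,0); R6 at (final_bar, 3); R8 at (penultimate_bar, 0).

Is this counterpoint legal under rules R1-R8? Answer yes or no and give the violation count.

No (1 violations)

bar 0: v0=F3 v1=F4 (P8)
bar 1: v0=E3 v1=C4 (m6)
bar 2: v0=G3 v1=E4 (M6)
bar 3: v0=A3 v1=A4 (P8)
bar 4: v0=B3 v1=D4 (m3)
bar 5: v0=G3 v1=E4 (M6)
bar 6: v0=F3 v1=F4 (P8)
  R2 @ bar3.0: G3/D4 P5 -> A3/A4 P8 similar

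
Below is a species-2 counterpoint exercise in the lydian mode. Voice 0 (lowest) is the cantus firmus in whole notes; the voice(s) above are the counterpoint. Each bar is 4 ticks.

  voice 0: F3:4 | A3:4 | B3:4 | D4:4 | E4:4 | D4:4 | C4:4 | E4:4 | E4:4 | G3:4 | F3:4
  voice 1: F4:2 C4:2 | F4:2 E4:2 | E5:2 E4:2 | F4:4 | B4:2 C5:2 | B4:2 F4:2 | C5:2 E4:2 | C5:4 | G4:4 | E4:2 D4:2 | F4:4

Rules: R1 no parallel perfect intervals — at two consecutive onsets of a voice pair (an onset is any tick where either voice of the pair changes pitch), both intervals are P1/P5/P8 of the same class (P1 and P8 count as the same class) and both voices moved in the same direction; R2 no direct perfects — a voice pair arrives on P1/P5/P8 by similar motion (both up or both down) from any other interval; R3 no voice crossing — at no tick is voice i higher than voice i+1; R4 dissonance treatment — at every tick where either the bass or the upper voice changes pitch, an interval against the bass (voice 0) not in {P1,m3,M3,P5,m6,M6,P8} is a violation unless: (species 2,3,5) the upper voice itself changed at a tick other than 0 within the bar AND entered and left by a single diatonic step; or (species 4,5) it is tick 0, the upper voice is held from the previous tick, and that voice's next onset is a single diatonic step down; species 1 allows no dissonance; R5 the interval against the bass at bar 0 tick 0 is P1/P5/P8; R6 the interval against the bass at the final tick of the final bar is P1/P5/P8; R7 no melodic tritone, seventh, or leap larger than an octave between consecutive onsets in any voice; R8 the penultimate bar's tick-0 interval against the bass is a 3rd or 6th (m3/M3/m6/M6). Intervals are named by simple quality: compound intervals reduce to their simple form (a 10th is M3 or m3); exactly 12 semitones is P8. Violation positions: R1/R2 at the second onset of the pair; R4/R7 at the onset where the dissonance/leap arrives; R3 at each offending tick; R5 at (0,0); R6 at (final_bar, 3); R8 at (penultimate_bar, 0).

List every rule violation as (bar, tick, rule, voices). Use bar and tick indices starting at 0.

(2, 0, R4, (0, 1))
(2, 2, R4, (0, 1))
(4, 0, R2, (0, 1))
(4, 0, R7, (1,))
(5, 2, R7, (1,))

bar 0: v0=F3 v1=F4 downbeat P8
bar 1: v0=A3 v1=F4 downbeat m6
bar 2: v0=B3 v1=E5 downbeat P4
bar 3: v0=D4 v1=F4 downbeat m3
bar 4: v0=E4 v1=B4 downbeat P5
bar 5: v0=D4 v1=B4 downbeat M6
bar 6: v0=C4 v1=C5 downbeat P8
bar 7: v0=E4 v1=C5 downbeat m6
bar 8: v0=E4 v1=G4 downbeat m3
bar 9: v0=G3 v1=E4 downbeat M6
bar 10: v0=F3 v1=F4 downbeat P8
  -> R4 @ bar 2 tick 0 v(0, 1): B3/E5 P4 untreated
  -> R4 @ bar 2 tick 2 v(0, 1): B3/E4 P4 untreated
  -> R2 @ bar 4 tick 0 v(0, 1): D4/F4 m3 -> E4/B4 P5 similar
  -> R7 @ bar 4 tick 0 v(1,): F4->B4 leap 6st
  -> R7 @ bar 5 tick 2 v(1,): B4->F4 leap 6st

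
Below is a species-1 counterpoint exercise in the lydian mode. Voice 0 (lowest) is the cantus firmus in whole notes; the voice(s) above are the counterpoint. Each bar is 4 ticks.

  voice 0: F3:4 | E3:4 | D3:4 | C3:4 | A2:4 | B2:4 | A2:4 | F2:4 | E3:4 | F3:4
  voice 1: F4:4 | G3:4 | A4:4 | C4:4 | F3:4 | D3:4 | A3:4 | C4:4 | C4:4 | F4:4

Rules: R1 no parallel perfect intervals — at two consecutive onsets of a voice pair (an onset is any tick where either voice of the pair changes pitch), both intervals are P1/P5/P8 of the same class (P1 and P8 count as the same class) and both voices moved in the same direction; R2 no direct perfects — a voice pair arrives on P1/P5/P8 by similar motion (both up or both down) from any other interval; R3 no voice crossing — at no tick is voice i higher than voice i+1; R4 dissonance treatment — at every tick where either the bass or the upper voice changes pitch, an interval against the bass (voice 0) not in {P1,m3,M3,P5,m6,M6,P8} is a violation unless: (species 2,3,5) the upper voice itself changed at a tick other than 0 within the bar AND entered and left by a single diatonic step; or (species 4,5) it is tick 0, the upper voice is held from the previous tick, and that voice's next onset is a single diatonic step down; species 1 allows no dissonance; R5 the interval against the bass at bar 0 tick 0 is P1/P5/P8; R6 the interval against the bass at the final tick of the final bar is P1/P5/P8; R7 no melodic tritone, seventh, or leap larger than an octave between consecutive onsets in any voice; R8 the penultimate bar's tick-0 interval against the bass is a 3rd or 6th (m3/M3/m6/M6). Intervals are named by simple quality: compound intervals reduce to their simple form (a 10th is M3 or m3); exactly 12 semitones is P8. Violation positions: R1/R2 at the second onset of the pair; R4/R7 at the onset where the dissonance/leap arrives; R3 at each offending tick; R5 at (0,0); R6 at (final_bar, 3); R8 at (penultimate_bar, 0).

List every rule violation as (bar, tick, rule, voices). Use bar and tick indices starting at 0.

(1, 0, R7, (1,))
(2, 0, R7, (1,))
(3, 0, R2, (0, 1))
(8, 0, R7, (0,))
(9, 0, R2, (0, 1))

bar 0: v0=F3 v1=F4 downbeat P8
bar 1: v0=E3 v1=G3 downbeat m3
bar 2: v0=D3 v1=A4 downbeat P5
bar 3: v0=C3 v1=C4 downbeat P8
bar 4: v0=A2 v1=F3 downbeat m6
bar 5: v0=B2 v1=D3 downbeat m3
bar 6: v0=A2 v1=A3 downbeat P8
bar 7: v0=F2 v1=C4 downbeat P5
bar 8: v0=E3 v1=C4 downbeat m6
bar 9: v0=F3 v1=F4 downbeat P8
  -> R7 @ bar 1 tick 0 v(1,): F4->G3 leap 10st
  -> R7 @ bar 2 tick 0 v(1,): G3->A4 leap 14st
  -> R2 @ bar 3 tick 0 v(0, 1): D3/A4 P5 -> C3/C4 P8 similar
  -> R7 @ bar 8 tick 0 v(0,): F2->E3 leap 11st
  -> R2 @ bar 9 tick 0 v(0, 1): E3/C4 m6 -> F3/F4 P8 similar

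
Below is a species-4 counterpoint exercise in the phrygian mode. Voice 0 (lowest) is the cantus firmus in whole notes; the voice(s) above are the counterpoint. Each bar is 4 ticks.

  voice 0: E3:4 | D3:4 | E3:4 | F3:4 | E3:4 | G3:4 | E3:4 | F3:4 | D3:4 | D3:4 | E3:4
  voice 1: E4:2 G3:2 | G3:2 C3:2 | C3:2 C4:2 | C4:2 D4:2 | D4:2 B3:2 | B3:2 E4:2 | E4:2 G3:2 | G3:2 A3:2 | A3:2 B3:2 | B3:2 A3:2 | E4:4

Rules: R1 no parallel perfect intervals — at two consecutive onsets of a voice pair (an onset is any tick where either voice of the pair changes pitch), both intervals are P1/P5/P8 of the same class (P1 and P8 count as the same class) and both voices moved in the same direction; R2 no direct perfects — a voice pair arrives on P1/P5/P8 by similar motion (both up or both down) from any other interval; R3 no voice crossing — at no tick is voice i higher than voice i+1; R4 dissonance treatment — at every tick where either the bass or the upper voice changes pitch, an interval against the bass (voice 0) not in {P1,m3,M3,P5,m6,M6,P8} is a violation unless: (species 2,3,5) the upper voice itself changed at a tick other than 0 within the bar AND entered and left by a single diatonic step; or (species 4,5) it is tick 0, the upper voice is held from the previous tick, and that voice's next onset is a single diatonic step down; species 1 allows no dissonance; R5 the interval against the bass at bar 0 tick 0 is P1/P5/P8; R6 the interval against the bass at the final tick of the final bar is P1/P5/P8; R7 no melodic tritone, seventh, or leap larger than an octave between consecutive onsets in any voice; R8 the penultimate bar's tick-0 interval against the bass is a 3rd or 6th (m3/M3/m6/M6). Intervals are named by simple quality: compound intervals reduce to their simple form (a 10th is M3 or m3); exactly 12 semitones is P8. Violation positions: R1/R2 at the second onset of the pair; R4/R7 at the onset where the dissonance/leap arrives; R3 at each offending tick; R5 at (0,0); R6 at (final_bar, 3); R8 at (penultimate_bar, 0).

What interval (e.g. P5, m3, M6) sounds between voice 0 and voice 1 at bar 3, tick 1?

voice 0=F3 voice 1=C4 -> P5

P5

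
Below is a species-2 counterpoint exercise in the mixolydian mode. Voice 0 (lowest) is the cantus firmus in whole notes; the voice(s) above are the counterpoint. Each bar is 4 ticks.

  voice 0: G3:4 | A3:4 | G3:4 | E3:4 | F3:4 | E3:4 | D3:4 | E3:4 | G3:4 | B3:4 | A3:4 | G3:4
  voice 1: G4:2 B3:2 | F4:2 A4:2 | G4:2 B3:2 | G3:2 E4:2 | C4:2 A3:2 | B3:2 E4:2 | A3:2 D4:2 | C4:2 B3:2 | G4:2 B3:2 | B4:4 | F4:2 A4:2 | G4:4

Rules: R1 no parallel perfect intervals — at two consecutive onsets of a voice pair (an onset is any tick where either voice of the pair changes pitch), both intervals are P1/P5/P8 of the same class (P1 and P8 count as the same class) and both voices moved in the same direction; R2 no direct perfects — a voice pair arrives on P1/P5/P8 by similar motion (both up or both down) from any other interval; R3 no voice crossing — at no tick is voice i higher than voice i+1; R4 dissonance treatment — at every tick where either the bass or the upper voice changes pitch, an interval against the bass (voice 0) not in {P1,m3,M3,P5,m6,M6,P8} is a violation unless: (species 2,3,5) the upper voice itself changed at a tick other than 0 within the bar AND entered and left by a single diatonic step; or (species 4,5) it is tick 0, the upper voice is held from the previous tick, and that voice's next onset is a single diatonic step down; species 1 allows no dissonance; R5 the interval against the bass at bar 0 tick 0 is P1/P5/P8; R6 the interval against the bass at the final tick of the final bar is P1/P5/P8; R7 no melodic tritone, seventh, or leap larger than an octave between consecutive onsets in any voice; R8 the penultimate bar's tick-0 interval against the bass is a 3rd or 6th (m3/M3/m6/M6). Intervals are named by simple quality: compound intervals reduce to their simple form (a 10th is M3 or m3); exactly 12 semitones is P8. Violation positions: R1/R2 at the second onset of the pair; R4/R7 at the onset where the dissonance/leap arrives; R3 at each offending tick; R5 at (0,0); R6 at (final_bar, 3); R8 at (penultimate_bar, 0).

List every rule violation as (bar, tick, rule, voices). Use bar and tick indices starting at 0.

bar 0: v0=G3 v1=G4 downbeat P8
bar 1: v0=A3 v1=F4 downbeat m6
bar 2: v0=G3 v1=G4 downbeat P8
bar 3: v0=E3 v1=G3 downbeat m3
bar 4: v0=F3 v1=C4 downbeat P5
bar 5: v0=E3 v1=B3 downbeat P5
bar 6: v0=D3 v1=A3 downbeat P5
bar 7: v0=E3 v1=C4 downbeat m6
bar 8: v0=G3 v1=G4 downbeat P8
bar 9: v0=B3 v1=B4 downbeat P8
bar 10: v0=A3 v1=F4 downbeat m6
bar 11: v0=G3 v1=G4 downbeat P8
  -> R7 @ bar 1 tick 0 v(1,): B3->F4 leap 6st
  -> R1 @ bar 2 tick 0 v(0, 1): A3/A4 P8 -> G3/G4 P8 similar
  -> R2 @ bar 6 tick 0 v(0, 1): E3/E4 P8 -> D3/A3 P5 similar
  -> R2 @ bar 8 tick 0 v(0, 1): E3/B3 P5 -> G3/G4 P8 similar
  -> R2 @ bar 9 tick 0 v(0, 1): G3/B3 M3 -> B3/B4 P8 similar
  -> R7 @ bar 10 tick 0 v(1,): B4->F4 leap 6st
  -> R1 @ bar 11 tick 0 v(0, 1): A3/A4 P8 -> G3/G4 P8 similar

(1, 0, R7, (1,))
(2, 0, R1, (0, 1))
(6, 0, R2, (0, 1))
(8, 0, R2, (0, 1))
(9, 0, R2, (0, 1))
(10, 0, R7, (1,))
(11, 0, R1, (0, 1))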